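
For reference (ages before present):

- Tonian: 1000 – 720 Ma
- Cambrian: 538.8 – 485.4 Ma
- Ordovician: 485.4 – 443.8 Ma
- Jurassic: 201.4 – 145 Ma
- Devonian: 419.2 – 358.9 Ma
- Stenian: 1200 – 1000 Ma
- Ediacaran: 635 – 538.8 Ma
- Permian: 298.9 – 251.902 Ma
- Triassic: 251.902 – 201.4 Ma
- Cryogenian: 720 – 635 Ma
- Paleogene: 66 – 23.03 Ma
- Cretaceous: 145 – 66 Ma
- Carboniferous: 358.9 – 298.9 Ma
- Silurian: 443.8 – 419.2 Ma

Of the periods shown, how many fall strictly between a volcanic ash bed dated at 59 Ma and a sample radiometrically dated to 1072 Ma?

The older date is 1072 Ma and the younger is 59 Ma.
Periods with start < 1072 and end > 59 Ma: Tonian (1000–720), Cryogenian (720–635), Ediacaran (635–538.8), Cambrian (538.8–485.4), Ordovician (485.4–443.8), Silurian (443.8–419.2), Devonian (419.2–358.9), Carboniferous (358.9–298.9), Permian (298.9–251.902), Triassic (251.902–201.4), Jurassic (201.4–145), Cretaceous (145–66).
That is 12 complete periods.

12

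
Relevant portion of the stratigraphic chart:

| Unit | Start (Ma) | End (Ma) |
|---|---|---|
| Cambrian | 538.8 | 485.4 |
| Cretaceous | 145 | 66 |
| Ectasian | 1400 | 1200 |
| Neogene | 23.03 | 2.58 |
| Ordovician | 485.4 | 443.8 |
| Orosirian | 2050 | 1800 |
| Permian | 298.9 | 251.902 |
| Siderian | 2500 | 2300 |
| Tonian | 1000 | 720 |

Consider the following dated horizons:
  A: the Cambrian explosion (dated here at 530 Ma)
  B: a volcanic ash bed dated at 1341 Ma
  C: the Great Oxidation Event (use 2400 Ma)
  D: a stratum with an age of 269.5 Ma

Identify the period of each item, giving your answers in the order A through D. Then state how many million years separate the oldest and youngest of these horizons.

A — Cambrian; B — Ectasian; C — Siderian; D — Permian; span 2130.5 million years

Match each age against the start–end ranges in the excerpt: A = 530 Ma → Cambrian (538.8–485.4); B = 1341 Ma → Ectasian (1400–1200); C = 2400 Ma → Siderian (2500–2300); D = 269.5 Ma → Permian (298.9–251.902).
The largest age is 2400 Ma and the smallest is 269.5 Ma; their difference is 2130.5 Myr.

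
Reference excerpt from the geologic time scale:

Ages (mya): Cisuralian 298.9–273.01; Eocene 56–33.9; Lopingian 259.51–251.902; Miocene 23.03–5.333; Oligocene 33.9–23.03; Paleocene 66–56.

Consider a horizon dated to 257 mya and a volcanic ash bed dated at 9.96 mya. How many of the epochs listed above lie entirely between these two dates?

257 Ma sits inside the Lopingian (259.51–251.902) and 9.96 Ma inside the Miocene (23.03–5.333); neither of those is wholly between the two dates.
The listed epochs lying completely between them are Paleocene, Eocene, Oligocene — 3 in all.

3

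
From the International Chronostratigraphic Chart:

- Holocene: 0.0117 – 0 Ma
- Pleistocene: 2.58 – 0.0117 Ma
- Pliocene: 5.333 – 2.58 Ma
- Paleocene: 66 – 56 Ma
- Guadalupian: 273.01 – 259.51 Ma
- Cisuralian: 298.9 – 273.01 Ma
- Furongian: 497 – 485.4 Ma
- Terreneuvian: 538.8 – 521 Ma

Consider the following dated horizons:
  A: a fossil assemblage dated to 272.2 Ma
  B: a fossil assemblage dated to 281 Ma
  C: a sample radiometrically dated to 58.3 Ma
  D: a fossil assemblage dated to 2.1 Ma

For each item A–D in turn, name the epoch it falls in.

A — Guadalupian; B — Cisuralian; C — Paleocene; D — Pleistocene

A: 272.2 Ma lies in 273.01–259.51 Ma, so Guadalupian.
B: 281 Ma lies in 298.9–273.01 Ma, so Cisuralian.
C: 58.3 Ma lies in 66–56 Ma, so Paleocene.
D: 2.1 Ma lies in 2.58–0.0117 Ma, so Pleistocene.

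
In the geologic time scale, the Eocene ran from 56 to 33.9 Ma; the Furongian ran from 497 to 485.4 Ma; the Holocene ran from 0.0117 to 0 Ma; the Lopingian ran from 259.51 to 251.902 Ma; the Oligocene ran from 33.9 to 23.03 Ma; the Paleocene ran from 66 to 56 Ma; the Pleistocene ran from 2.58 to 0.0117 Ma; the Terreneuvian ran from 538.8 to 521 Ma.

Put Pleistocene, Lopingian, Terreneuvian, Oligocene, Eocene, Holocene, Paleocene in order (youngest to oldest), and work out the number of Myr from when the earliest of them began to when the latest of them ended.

From the excerpt: Pleistocene 2.58–0.0117; Lopingian 259.51–251.902; Terreneuvian 538.8–521; Oligocene 33.9–23.03; Eocene 56–33.9; Holocene 0.0117–0; Paleocene 66–56 (Ma).
Larger Ma is earlier, so the oldest is Terreneuvian and the youngest is Holocene; youngest to oldest: Holocene, Pleistocene, Oligocene, Eocene, Paleocene, Lopingian, Terreneuvian.
Oldest start 538.8 minus youngest end 0 gives 538.8 Myr overall.

Holocene → Pleistocene → Oligocene → Eocene → Paleocene → Lopingian → Terreneuvian; total span 538.8 Myr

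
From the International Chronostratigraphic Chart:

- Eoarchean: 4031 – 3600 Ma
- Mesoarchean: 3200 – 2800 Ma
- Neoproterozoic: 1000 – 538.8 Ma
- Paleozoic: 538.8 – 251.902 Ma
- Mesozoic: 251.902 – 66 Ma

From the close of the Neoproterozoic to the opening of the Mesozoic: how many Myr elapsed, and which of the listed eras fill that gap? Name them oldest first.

286.898 million years; Paleozoic

End of Neoproterozoic = 538.8 Ma; start of Mesozoic = 251.902 Ma.
Gap = 538.8 − 251.902 = 286.898 Myr.
Eras wholly inside 538.8–251.902 Ma: Paleozoic (538.8–251.902).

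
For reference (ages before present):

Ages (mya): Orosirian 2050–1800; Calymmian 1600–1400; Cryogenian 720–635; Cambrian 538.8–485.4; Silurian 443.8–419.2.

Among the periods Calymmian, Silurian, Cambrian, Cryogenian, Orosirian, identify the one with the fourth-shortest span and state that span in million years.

Calymmian, 200 million years

Durations: Calymmian 200; Silurian 24.6; Cambrian 53.4; Cryogenian 85; Orosirian 250 Myr.
Sorted shortest-first: Silurian (24.6), Cambrian (53.4), Cryogenian (85), Calymmian (200), Orosirian (250).
The fourth shortest is Calymmian at 200 Myr.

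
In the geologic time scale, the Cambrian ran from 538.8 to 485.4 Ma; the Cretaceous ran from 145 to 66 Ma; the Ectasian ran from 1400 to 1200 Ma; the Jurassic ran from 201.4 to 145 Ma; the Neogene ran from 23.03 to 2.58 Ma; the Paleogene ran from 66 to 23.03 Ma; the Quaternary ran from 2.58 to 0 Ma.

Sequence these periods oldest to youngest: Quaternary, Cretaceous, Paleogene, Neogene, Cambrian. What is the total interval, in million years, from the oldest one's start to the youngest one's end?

Cambrian → Cretaceous → Paleogene → Neogene → Quaternary; total span 538.8 Myr

Start ages (Ma): Cambrian 538.8, Cretaceous 145, Paleogene 66, Neogene 23.03, Quaternary 2.58.
Ordered oldest to youngest: Cambrian, Cretaceous, Paleogene, Neogene, Quaternary.
Span = 538.8 − 0 = 538.8 Myr.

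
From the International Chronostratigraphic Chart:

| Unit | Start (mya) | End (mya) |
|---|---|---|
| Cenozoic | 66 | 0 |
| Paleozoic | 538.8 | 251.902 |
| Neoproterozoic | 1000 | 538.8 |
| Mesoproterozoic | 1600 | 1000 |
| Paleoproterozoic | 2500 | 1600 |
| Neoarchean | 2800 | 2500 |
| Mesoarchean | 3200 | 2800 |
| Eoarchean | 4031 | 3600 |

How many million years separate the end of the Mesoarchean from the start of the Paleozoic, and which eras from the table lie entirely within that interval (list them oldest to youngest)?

The Mesoarchean closes at 2800 Ma and the Paleozoic opens at 538.8 Ma, so the interval is 2800 − 538.8 = 2261.2 Myr.
An era fits inside if it starts at or after 2800 Ma and ends at or before 538.8 Ma; oldest first that gives Neoarchean, Paleoproterozoic, Mesoproterozoic, Neoproterozoic.

2261.2 million years; Neoarchean, Paleoproterozoic, Mesoproterozoic, Neoproterozoic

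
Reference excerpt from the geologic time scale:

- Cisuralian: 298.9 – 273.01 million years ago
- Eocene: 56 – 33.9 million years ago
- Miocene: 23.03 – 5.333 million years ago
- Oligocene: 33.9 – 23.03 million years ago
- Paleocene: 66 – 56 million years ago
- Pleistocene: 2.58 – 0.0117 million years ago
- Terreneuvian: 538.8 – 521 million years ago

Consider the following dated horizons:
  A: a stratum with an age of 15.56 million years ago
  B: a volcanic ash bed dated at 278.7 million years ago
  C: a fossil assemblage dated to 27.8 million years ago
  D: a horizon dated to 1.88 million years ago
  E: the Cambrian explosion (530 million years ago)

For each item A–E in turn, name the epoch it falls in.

A — Miocene; B — Cisuralian; C — Oligocene; D — Pleistocene; E — Terreneuvian

Match each age against the start–end ranges in the excerpt: A = 15.56 Ma → Miocene (23.03–5.333); B = 278.7 Ma → Cisuralian (298.9–273.01); C = 27.8 Ma → Oligocene (33.9–23.03); D = 1.88 Ma → Pleistocene (2.58–0.0117); E = 530 Ma → Terreneuvian (538.8–521).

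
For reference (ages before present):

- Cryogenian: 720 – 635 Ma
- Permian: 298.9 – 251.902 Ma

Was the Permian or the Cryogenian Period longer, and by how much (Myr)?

Permian: 298.9 − 251.902 = 46.998 Myr.
Cryogenian: 720 − 635 = 85 Myr.
Difference: 85 − 46.998 = 38.002 Myr, so the Cryogenian was longer.

Cryogenian, by 38.002 million years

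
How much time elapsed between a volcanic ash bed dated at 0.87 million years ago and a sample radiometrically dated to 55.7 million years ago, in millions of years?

54.83 million years

55.7 − 0.87 = 54.83 million years.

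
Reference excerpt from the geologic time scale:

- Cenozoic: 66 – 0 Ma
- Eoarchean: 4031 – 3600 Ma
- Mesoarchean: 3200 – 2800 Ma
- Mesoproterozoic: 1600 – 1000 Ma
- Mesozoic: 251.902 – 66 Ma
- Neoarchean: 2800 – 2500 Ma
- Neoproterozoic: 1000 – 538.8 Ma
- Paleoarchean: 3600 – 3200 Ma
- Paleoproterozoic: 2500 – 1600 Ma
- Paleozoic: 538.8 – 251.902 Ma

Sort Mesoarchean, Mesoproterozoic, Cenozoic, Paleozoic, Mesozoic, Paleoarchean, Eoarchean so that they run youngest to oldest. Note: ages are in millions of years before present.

Cenozoic, Mesozoic, Paleozoic, Mesoproterozoic, Mesoarchean, Paleoarchean, Eoarchean

The oldest of these is Eoarchean (starts 4031 Ma) and the youngest is Cenozoic (ends 0 Ma).
In between, by decreasing start age: Paleoarchean (3600), Mesoarchean (3200), Mesoproterozoic (1600), Paleozoic (538.8), Mesozoic (251.902).
Listing youngest first means reversing that sequence.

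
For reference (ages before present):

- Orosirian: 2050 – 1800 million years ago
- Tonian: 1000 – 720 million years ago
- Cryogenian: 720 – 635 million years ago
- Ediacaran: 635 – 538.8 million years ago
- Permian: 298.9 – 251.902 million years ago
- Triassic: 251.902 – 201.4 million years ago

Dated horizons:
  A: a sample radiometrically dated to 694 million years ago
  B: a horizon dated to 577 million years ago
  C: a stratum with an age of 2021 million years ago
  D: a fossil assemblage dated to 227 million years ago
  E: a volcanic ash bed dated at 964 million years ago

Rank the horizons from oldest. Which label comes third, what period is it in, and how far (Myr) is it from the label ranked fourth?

A, in the Cryogenian; 117 million years to B

Larger Ma means older, so oldest first: C 2021 > E 964 > A 694 > B 577 > D 227.
Counting 3 along gives A (694 Ma); the excerpt puts that inside the Cryogenian, 720–635 Ma.
Next in line is B (577 Ma), and 694 − 577 = 117 Myr.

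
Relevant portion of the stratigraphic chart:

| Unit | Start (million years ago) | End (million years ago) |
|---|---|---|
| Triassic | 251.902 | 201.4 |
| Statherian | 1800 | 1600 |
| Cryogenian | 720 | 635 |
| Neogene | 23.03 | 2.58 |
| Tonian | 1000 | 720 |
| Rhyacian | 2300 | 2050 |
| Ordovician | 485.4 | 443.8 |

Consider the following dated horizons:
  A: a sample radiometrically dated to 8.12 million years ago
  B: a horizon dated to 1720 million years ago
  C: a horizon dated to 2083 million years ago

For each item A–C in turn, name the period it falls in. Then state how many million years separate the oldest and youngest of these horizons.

A: 8.12 Ma lies in 23.03–2.58 Ma, so Neogene.
B: 1720 Ma lies in 1800–1600 Ma, so Statherian.
C: 2083 Ma lies in 2300–2050 Ma, so Rhyacian.
Oldest = 2083 Ma, youngest = 8.12 Ma → span 2074.88 Myr.

A — Neogene; B — Statherian; C — Rhyacian; span 2074.88 million years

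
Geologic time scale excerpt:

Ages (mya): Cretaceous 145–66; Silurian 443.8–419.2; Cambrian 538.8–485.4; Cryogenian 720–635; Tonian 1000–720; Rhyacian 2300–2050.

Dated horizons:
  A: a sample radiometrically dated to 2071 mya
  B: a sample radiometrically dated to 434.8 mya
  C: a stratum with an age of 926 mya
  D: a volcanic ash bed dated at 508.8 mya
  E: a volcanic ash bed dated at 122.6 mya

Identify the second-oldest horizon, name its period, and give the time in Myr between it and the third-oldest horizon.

C, in the Tonian; 417.2 million years to D

Larger Ma means older, so oldest first: A 2071 > C 926 > D 508.8 > B 434.8 > E 122.6.
Counting 2 along gives C (926 Ma); the excerpt puts that inside the Tonian, 1000–720 Ma.
Next in line is D (508.8 Ma), and 926 − 508.8 = 417.2 Myr.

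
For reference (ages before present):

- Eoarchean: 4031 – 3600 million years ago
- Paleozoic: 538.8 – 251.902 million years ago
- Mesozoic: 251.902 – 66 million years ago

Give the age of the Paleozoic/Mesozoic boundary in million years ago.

251.902 million years ago

The Paleozoic ends and the Mesozoic begins at 251.902 million years ago.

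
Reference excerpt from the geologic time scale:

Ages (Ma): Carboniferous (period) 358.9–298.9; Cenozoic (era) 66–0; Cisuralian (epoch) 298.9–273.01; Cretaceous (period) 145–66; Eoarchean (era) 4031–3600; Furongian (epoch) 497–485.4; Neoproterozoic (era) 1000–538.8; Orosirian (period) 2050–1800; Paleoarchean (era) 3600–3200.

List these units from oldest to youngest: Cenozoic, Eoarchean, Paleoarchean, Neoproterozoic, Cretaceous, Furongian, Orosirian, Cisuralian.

Eoarchean, then Paleoarchean, then Orosirian, then Neoproterozoic, then Furongian, then Cisuralian, then Cretaceous, then Cenozoic

Read off each span (Ma): Cenozoic 66–0; Eoarchean 4031–3600; Paleoarchean 3600–3200; Neoproterozoic 1000–538.8; Cretaceous 145–66; Furongian 497–485.4; Orosirian 2050–1800; Cisuralian 298.9–273.01.
Larger Ma is older, so oldest→youngest is Eoarchean, Paleoarchean, Orosirian, Neoproterozoic, Furongian, Cisuralian, Cretaceous, Cenozoic.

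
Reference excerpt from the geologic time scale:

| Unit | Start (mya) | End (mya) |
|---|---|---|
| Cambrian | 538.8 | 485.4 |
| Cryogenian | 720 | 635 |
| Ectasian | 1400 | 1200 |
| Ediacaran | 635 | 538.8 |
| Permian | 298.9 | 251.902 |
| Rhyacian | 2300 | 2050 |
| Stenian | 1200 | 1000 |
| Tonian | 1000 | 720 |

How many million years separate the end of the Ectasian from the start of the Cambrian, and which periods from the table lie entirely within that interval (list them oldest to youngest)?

End of Ectasian = 1200 Ma; start of Cambrian = 538.8 Ma.
Gap = 1200 − 538.8 = 661.2 Myr.
Periods wholly inside 1200–538.8 Ma: Stenian (1200–1000), Tonian (1000–720), Cryogenian (720–635), Ediacaran (635–538.8).

661.2 million years; Stenian, Tonian, Cryogenian, Ediacaran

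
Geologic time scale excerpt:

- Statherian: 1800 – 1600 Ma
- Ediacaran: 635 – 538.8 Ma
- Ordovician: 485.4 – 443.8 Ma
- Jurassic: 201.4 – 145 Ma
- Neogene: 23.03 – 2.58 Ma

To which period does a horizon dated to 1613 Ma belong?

Statherian

1613 Ma lies between 1800 and 1600 Ma, so it falls in the Statherian.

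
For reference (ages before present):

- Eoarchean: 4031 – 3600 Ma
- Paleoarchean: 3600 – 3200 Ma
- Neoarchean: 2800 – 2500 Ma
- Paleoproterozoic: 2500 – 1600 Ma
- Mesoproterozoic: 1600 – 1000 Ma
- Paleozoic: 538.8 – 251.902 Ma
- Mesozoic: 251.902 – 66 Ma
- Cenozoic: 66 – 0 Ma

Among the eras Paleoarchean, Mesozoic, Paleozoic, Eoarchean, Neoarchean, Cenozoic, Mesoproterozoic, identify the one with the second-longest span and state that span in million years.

Eoarchean, 431 million years

Durations: Paleoarchean 400; Mesozoic 185.902; Paleozoic 286.898; Eoarchean 431; Neoarchean 300; Cenozoic 66; Mesoproterozoic 600 Myr.
Sorted longest-first: Mesoproterozoic (600), Eoarchean (431), Paleoarchean (400), Neoarchean (300), Paleozoic (286.898), Mesozoic (185.902), Cenozoic (66).
The second longest is Eoarchean at 431 Myr.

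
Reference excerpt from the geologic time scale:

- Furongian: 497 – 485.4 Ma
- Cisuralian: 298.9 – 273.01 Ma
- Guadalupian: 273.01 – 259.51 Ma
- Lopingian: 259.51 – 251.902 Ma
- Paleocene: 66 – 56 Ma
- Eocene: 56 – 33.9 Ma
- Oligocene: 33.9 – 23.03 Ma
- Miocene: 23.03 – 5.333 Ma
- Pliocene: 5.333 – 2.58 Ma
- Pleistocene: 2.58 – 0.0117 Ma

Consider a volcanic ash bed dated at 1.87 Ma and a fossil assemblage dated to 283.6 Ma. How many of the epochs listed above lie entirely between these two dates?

7

283.6 Ma sits inside the Cisuralian (298.9–273.01) and 1.87 Ma inside the Pleistocene (2.58–0.0117); neither of those is wholly between the two dates.
The listed epochs lying completely between them are Guadalupian, Lopingian, Paleocene, Eocene, Oligocene, Miocene, Pliocene — 7 in all.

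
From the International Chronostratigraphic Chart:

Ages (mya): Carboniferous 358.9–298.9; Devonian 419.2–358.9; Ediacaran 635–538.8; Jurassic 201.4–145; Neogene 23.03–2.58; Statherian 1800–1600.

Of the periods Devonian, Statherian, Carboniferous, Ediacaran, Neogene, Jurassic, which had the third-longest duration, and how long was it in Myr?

Devonian, 60.3 million years

Start − end for each: Devonian 419.2 − 358.9 = 60.3; Statherian 1800 − 1600 = 200; Carboniferous 358.9 − 298.9 = 60; Ediacaran 635 − 538.8 = 96.2; Neogene 23.03 − 2.58 = 20.45; Jurassic 201.4 − 145 = 56.4.
Ranking these from longest: Statherian > Ediacaran > Devonian > Carboniferous > Jurassic > Neogene.
Position 3 in that ranking is Devonian, which lasted 60.3 Myr.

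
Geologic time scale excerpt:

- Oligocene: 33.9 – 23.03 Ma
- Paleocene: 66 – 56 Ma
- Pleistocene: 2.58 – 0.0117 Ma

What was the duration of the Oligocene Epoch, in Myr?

33.9 − 23.03 = 10.87 million years.

10.87 million years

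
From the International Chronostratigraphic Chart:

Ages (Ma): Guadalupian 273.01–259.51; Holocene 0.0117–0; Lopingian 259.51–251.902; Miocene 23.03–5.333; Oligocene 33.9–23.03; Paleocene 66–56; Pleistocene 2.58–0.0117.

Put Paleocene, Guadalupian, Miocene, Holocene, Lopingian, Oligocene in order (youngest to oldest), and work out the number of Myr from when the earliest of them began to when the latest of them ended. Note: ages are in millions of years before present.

Holocene → Miocene → Oligocene → Paleocene → Lopingian → Guadalupian; total span 273.01 Myr

Start ages (Ma): Guadalupian 273.01, Lopingian 259.51, Paleocene 66, Oligocene 33.9, Miocene 23.03, Holocene 0.0117.
Ordered youngest to oldest: Holocene, Miocene, Oligocene, Paleocene, Lopingian, Guadalupian.
Span = 273.01 − 0 = 273.01 Myr.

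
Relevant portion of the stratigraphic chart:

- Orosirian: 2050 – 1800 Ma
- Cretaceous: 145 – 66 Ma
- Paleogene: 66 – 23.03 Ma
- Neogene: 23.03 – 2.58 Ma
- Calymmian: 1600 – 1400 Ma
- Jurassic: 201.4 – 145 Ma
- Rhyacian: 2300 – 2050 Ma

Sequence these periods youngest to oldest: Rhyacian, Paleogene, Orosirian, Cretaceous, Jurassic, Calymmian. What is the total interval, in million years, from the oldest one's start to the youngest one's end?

From the excerpt: Rhyacian 2300–2050; Paleogene 66–23.03; Orosirian 2050–1800; Cretaceous 145–66; Jurassic 201.4–145; Calymmian 1600–1400 (Ma).
Larger Ma is earlier, so the oldest is Rhyacian and the youngest is Paleogene; youngest to oldest: Paleogene, Cretaceous, Jurassic, Calymmian, Orosirian, Rhyacian.
Oldest start 2300 minus youngest end 23.03 gives 2276.97 Myr overall.

Paleogene, Cretaceous, Jurassic, Calymmian, Orosirian, Rhyacian; total span 2276.97 Myr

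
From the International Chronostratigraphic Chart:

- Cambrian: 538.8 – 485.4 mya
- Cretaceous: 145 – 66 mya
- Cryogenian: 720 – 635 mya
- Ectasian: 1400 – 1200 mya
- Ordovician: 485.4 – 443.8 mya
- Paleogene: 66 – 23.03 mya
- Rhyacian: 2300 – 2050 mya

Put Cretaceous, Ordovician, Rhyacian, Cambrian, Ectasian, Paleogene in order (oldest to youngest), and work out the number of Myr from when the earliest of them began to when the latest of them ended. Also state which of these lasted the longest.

Rhyacian → Ectasian → Cambrian → Ordovician → Cretaceous → Paleogene; total span 2276.97 Myr; longest is Rhyacian

From the excerpt: Cretaceous 145–66; Ordovician 485.4–443.8; Rhyacian 2300–2050; Cambrian 538.8–485.4; Ectasian 1400–1200; Paleogene 66–23.03 (Ma).
Larger Ma is earlier, so the oldest is Rhyacian and the youngest is Paleogene; oldest to youngest: Rhyacian, Ectasian, Cambrian, Ordovician, Cretaceous, Paleogene.
Oldest start 2300 minus youngest end 23.03 gives 2276.97 Myr overall.
Individual lengths (start − end): Ordovician 41.6; Rhyacian 250; Cambrian 53.4; Paleogene 42.97; Cretaceous 79; Ectasian 200. The largest is Rhyacian at 250 Myr.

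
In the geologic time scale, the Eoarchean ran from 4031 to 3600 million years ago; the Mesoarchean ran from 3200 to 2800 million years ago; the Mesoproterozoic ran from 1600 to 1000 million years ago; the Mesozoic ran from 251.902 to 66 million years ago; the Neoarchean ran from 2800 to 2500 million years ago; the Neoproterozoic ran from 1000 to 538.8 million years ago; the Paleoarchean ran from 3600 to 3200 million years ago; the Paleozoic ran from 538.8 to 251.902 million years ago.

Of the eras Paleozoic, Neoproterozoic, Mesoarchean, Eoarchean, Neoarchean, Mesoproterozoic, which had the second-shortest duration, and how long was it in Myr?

Start − end for each: Paleozoic 538.8 − 251.902 = 286.898; Neoproterozoic 1000 − 538.8 = 461.2; Mesoarchean 3200 − 2800 = 400; Eoarchean 4031 − 3600 = 431; Neoarchean 2800 − 2500 = 300; Mesoproterozoic 1600 − 1000 = 600.
Ranking these from shortest: Paleozoic < Neoarchean < Mesoarchean < Eoarchean < Neoproterozoic < Mesoproterozoic.
Position 2 in that ranking is Neoarchean, which lasted 300 Myr.

Neoarchean, 300 million years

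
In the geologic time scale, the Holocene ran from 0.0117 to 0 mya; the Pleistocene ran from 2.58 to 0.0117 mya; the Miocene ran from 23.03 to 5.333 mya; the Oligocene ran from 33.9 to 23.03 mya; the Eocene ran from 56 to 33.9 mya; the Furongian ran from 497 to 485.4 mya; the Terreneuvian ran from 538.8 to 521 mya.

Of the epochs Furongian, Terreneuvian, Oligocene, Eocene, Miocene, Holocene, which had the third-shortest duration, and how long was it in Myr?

Start − end for each: Furongian 497 − 485.4 = 11.6; Terreneuvian 538.8 − 521 = 17.8; Oligocene 33.9 − 23.03 = 10.87; Eocene 56 − 33.9 = 22.1; Miocene 23.03 − 5.333 = 17.697; Holocene 0.0117 − 0 = 0.0117.
Ranking these from shortest: Holocene < Oligocene < Furongian < Miocene < Terreneuvian < Eocene.
Position 3 in that ranking is Furongian, which lasted 11.6 Myr.

Furongian, 11.6 million years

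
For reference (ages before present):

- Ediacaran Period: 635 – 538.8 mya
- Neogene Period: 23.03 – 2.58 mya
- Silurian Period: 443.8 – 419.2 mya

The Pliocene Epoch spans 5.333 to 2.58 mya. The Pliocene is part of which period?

Neogene

The Pliocene (5.333–2.58 Ma) lies entirely within 23.03–2.58 Ma, the Neogene Period.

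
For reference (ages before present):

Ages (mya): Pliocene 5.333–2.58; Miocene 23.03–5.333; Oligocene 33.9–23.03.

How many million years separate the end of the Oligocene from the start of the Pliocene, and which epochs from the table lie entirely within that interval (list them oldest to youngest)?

The Oligocene closes at 23.03 Ma and the Pliocene opens at 5.333 Ma, so the interval is 23.03 − 5.333 = 17.697 Myr.
An epoch fits inside if it starts at or after 23.03 Ma and ends at or before 5.333 Ma; oldest first that gives Miocene.

17.697 million years; Miocene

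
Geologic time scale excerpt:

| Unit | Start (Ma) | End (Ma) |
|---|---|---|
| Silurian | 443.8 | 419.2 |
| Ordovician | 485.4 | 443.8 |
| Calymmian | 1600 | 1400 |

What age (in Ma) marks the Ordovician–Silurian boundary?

443.8 Ma

The Ordovician ends and the Silurian begins at 443.8 Ma.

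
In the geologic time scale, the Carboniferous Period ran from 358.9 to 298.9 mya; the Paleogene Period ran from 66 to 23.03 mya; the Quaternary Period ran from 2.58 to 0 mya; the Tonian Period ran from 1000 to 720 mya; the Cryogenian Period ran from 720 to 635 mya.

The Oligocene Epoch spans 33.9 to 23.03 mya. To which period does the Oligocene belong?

Paleogene

The Oligocene (33.9–23.03 Ma) lies entirely within 66–23.03 Ma, the Paleogene Period.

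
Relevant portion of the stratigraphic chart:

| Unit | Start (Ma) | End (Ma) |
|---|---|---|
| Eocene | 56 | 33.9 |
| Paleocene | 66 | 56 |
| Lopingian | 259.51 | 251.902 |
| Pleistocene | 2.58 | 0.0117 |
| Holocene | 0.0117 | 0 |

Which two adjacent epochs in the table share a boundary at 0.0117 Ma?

The Pleistocene ends at 0.0117 Ma and the Holocene begins at 0.0117 Ma, so they share that boundary.

Pleistocene and Holocene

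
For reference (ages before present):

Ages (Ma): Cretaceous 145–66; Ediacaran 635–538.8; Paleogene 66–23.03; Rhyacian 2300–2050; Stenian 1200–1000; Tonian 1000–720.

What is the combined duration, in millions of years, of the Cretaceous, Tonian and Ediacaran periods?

Duration is start − end for each: (145 − 66) + (1000 − 720) + (635 − 538.8).
That is 79 + 280 + 96.2, which totals 455.2 million years.

455.2 million years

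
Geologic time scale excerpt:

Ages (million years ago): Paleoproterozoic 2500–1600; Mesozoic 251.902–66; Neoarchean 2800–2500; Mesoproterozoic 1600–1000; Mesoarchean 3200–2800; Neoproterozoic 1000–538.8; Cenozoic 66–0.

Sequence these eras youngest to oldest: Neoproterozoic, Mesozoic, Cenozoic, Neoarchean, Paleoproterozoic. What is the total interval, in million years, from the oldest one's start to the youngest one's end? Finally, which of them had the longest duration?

Cenozoic → Mesozoic → Neoproterozoic → Paleoproterozoic → Neoarchean; total span 2800 Myr; longest is Paleoproterozoic

Start ages (Ma): Neoarchean 2800, Paleoproterozoic 2500, Neoproterozoic 1000, Mesozoic 251.902, Cenozoic 66.
Ordered youngest to oldest: Cenozoic, Mesozoic, Neoproterozoic, Paleoproterozoic, Neoarchean.
Span = 2800 − 0 = 2800 Myr.
Durations: Neoproterozoic 461.2, Neoarchean 300, Mesozoic 185.902, Paleoproterozoic 900, Cenozoic 66 → longest is Paleoproterozoic (900 Myr).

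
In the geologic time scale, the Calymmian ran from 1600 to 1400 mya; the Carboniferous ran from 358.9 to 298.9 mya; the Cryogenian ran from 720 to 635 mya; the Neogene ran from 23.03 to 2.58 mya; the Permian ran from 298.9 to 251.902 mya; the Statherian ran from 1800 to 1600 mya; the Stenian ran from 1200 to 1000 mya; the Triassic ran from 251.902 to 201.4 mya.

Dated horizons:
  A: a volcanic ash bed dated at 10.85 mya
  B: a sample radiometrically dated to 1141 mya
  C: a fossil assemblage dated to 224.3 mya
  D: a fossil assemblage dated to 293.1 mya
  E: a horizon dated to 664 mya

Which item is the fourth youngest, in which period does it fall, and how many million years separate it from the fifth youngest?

Sorted youngest-first by Ma: A (10.85), C (224.3), D (293.1), E (664), B (1141).
The fourth youngest is E at 664 Ma, which lies in 720–635 Ma: the Cryogenian.
The fifth youngest is B at 1141 Ma; separation = |664 − 1141| = 477 Myr.

E, in the Cryogenian; 477 million years to B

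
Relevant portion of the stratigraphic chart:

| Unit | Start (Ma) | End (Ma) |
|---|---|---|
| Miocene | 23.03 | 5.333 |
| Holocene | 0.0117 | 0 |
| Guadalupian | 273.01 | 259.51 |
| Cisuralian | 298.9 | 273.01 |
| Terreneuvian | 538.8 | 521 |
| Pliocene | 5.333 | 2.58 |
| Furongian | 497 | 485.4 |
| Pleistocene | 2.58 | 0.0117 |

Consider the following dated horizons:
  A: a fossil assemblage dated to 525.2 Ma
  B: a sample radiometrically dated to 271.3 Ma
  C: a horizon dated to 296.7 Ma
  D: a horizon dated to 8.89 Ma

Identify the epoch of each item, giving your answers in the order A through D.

A — Terreneuvian; B — Guadalupian; C — Cisuralian; D — Miocene

Match each age against the start–end ranges in the excerpt: A = 525.2 Ma → Terreneuvian (538.8–521); B = 271.3 Ma → Guadalupian (273.01–259.51); C = 296.7 Ma → Cisuralian (298.9–273.01); D = 8.89 Ma → Miocene (23.03–5.333).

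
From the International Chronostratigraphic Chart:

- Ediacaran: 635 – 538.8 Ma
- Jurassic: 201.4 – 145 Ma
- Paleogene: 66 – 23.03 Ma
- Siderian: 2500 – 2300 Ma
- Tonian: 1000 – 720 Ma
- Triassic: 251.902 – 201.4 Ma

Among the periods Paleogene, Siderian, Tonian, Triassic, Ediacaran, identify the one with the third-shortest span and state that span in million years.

Ediacaran, 96.2 million years

Start − end for each: Paleogene 66 − 23.03 = 42.97; Siderian 2500 − 2300 = 200; Tonian 1000 − 720 = 280; Triassic 251.902 − 201.4 = 50.502; Ediacaran 635 − 538.8 = 96.2.
Ranking these from shortest: Paleogene < Triassic < Ediacaran < Siderian < Tonian.
Position 3 in that ranking is Ediacaran, which lasted 96.2 Myr.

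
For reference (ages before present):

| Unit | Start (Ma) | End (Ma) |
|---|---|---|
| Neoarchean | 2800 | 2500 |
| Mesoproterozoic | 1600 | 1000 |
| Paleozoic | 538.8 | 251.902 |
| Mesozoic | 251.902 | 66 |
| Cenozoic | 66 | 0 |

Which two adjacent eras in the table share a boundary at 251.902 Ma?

The Paleozoic ends at 251.902 Ma and the Mesozoic begins at 251.902 Ma, so they share that boundary.

Paleozoic and Mesozoic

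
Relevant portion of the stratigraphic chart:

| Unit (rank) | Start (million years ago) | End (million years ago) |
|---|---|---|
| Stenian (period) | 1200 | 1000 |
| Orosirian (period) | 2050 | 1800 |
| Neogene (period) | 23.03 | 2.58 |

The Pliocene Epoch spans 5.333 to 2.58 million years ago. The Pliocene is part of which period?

Neogene

The Pliocene (5.333–2.58 Ma) lies entirely within 23.03–2.58 Ma, the Neogene Period.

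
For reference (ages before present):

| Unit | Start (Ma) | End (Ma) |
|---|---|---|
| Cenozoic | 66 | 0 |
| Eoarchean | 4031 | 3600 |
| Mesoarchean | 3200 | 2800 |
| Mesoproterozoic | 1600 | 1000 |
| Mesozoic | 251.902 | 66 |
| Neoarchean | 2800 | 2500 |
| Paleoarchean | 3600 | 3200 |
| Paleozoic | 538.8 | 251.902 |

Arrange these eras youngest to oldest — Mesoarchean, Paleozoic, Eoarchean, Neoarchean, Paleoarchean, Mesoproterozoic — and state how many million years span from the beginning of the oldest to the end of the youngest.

Start ages (Ma): Eoarchean 4031, Paleoarchean 3600, Mesoarchean 3200, Neoarchean 2800, Mesoproterozoic 1600, Paleozoic 538.8.
Ordered youngest to oldest: Paleozoic, Mesoproterozoic, Neoarchean, Mesoarchean, Paleoarchean, Eoarchean.
Span = 4031 − 251.902 = 3779.098 Myr.

Paleozoic → Mesoproterozoic → Neoarchean → Mesoarchean → Paleoarchean → Eoarchean; total span 3779.098 Myr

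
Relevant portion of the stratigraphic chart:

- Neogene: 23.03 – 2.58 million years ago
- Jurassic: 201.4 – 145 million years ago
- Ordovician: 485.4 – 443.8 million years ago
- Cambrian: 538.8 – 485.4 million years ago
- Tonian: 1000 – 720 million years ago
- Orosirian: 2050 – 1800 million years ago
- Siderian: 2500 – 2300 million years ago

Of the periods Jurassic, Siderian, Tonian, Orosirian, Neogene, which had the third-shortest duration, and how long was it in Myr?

Start − end for each: Jurassic 201.4 − 145 = 56.4; Siderian 2500 − 2300 = 200; Tonian 1000 − 720 = 280; Orosirian 2050 − 1800 = 250; Neogene 23.03 − 2.58 = 20.45.
Ranking these from shortest: Neogene < Jurassic < Siderian < Orosirian < Tonian.
Position 3 in that ranking is Siderian, which lasted 200 Myr.

Siderian, 200 million years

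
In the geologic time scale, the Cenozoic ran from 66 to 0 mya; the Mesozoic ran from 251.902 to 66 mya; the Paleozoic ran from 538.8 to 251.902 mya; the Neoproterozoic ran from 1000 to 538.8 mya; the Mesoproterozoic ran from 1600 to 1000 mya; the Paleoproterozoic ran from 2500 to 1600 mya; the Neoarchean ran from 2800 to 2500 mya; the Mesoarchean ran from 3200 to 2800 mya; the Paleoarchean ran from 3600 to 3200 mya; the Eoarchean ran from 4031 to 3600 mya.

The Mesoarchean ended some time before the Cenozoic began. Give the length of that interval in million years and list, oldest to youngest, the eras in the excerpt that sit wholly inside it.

2734 million years; Neoarchean, Paleoproterozoic, Mesoproterozoic, Neoproterozoic, Paleozoic, Mesozoic

End of Mesoarchean = 2800 Ma; start of Cenozoic = 66 Ma.
Gap = 2800 − 66 = 2734 Myr.
Eras wholly inside 2800–66 Ma: Neoarchean (2800–2500), Paleoproterozoic (2500–1600), Mesoproterozoic (1600–1000), Neoproterozoic (1000–538.8), Paleozoic (538.8–251.902), Mesozoic (251.902–66).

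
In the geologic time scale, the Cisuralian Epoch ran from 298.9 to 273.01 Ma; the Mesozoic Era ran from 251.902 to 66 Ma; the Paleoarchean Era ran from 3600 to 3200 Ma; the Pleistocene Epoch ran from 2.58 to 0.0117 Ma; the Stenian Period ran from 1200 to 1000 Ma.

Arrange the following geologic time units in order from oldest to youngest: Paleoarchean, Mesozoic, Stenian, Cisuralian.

Read off each span (Ma): Paleoarchean 3600–3200; Mesozoic 251.902–66; Stenian 1200–1000; Cisuralian 298.9–273.01.
Larger Ma is older, so oldest→youngest is Paleoarchean, Stenian, Cisuralian, Mesozoic.

Paleoarchean, Stenian, Cisuralian, Mesozoic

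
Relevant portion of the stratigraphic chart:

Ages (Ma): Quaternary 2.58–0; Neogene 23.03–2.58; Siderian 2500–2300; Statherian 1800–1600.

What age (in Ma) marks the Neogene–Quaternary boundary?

The Neogene ends and the Quaternary begins at 2.58 Ma.

2.58 Ma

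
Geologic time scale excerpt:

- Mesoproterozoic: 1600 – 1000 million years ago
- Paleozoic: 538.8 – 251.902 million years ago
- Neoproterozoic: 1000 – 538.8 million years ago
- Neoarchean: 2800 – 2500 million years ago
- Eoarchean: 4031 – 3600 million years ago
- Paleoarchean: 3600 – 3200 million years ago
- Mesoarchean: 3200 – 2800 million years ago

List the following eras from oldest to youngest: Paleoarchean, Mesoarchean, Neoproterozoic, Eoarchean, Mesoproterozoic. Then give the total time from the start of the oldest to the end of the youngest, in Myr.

Eoarchean, Paleoarchean, Mesoarchean, Mesoproterozoic, Neoproterozoic; total span 3492.2 Myr

Start ages (Ma): Eoarchean 4031, Paleoarchean 3600, Mesoarchean 3200, Mesoproterozoic 1600, Neoproterozoic 1000.
Ordered oldest to youngest: Eoarchean, Paleoarchean, Mesoarchean, Mesoproterozoic, Neoproterozoic.
Span = 4031 − 538.8 = 3492.2 Myr.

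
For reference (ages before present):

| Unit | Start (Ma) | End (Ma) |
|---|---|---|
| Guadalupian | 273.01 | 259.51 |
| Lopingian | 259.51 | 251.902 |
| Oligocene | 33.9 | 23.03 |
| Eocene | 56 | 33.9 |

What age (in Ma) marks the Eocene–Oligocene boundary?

33.9 Ma

The Eocene ends and the Oligocene begins at 33.9 Ma.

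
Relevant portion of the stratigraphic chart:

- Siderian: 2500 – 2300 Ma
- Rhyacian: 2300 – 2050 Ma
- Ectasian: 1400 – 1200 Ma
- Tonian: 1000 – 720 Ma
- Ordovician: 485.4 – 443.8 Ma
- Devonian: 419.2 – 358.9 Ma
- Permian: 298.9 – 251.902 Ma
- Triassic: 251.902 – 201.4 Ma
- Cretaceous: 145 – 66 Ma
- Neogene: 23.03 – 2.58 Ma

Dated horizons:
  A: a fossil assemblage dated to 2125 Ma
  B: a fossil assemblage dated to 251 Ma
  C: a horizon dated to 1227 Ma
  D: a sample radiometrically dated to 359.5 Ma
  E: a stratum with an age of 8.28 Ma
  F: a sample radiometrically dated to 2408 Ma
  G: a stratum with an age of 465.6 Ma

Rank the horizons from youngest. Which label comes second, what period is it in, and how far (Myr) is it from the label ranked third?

Sorted youngest-first by Ma: E (8.28), B (251), D (359.5), G (465.6), C (1227), A (2125), F (2408).
The second youngest is B at 251 Ma, which lies in 251.902–201.4 Ma: the Triassic.
The third youngest is D at 359.5 Ma; separation = |251 − 359.5| = 108.5 Myr.

B, in the Triassic; 108.5 million years to D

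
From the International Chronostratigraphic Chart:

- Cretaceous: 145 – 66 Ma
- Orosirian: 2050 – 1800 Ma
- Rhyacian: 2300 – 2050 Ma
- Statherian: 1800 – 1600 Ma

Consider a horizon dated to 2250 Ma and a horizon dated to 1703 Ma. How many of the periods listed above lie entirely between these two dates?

The older date is 2250 Ma and the younger is 1703 Ma.
Periods with start < 2250 and end > 1703 Ma: Orosirian (2050–1800).
That is 1 complete period.

1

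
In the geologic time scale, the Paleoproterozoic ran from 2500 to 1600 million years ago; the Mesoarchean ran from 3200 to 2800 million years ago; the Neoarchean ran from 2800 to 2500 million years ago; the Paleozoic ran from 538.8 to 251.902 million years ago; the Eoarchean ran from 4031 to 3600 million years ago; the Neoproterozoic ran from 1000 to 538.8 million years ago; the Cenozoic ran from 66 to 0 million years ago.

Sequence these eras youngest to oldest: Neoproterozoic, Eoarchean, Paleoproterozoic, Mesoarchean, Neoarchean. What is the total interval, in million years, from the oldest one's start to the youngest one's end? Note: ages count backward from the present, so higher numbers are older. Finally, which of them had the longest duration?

Neoproterozoic, Paleoproterozoic, Neoarchean, Mesoarchean, Eoarchean; total span 3492.2 Myr; longest is Paleoproterozoic

From the excerpt: Neoproterozoic 1000–538.8; Eoarchean 4031–3600; Paleoproterozoic 2500–1600; Mesoarchean 3200–2800; Neoarchean 2800–2500 (Ma).
Larger Ma is earlier, so the oldest is Eoarchean and the youngest is Neoproterozoic; youngest to oldest: Neoproterozoic, Paleoproterozoic, Neoarchean, Mesoarchean, Eoarchean.
Oldest start 4031 minus youngest end 538.8 gives 3492.2 Myr overall.
Individual lengths (start − end): Eoarchean 431; Neoproterozoic 461.2; Mesoarchean 400; Paleoproterozoic 900; Neoarchean 300. The largest is Paleoproterozoic at 900 Myr.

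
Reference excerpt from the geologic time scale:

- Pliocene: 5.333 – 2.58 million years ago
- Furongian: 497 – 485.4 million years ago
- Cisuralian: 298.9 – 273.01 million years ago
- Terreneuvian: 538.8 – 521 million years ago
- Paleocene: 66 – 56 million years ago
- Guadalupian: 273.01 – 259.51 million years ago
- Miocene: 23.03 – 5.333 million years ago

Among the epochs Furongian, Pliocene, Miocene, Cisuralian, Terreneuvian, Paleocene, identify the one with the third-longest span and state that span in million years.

Miocene, 17.697 million years

Durations: Furongian 11.6; Pliocene 2.753; Miocene 17.697; Cisuralian 25.89; Terreneuvian 17.8; Paleocene 10 Myr.
Sorted longest-first: Cisuralian (25.89), Terreneuvian (17.8), Miocene (17.697), Furongian (11.6), Paleocene (10), Pliocene (2.753).
The third longest is Miocene at 17.697 Myr.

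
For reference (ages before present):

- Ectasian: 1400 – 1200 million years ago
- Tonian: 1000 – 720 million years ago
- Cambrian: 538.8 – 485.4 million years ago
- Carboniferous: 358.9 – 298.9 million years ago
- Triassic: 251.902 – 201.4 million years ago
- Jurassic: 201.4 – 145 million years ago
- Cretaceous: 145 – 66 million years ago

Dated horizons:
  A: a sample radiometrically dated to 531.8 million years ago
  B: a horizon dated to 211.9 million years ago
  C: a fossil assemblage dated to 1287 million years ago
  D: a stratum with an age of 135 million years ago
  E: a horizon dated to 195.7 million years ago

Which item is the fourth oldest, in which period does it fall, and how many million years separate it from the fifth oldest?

Larger Ma means older, so oldest first: C 1287 > A 531.8 > B 211.9 > E 195.7 > D 135.
Counting 4 along gives E (195.7 Ma); the excerpt puts that inside the Jurassic, 201.4–145 Ma.
Next in line is D (135 Ma), and 195.7 − 135 = 60.7 Myr.

E, in the Jurassic; 60.7 million years to D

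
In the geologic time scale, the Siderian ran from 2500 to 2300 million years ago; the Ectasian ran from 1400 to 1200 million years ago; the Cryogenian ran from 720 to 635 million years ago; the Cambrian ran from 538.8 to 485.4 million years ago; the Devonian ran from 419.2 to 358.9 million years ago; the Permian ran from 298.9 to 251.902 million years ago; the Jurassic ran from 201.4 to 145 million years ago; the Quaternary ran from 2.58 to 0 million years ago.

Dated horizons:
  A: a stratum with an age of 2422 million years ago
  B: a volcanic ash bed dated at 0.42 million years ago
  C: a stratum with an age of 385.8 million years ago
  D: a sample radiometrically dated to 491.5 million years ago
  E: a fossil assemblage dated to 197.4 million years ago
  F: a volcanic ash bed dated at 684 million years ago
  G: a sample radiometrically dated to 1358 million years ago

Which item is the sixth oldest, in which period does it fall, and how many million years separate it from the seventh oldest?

E, in the Jurassic; 196.98 million years to B

Sorted oldest-first by Ma: A (2422), G (1358), F (684), D (491.5), C (385.8), E (197.4), B (0.42).
The sixth oldest is E at 197.4 Ma, which lies in 201.4–145 Ma: the Jurassic.
The seventh oldest is B at 0.42 Ma; separation = |197.4 − 0.42| = 196.98 Myr.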